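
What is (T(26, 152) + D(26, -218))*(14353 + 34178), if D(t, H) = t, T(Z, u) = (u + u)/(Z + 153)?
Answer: 240616698/179 ≈ 1.3442e+6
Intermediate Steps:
T(Z, u) = 2*u/(153 + Z) (T(Z, u) = (2*u)/(153 + Z) = 2*u/(153 + Z))
(T(26, 152) + D(26, -218))*(14353 + 34178) = (2*152/(153 + 26) + 26)*(14353 + 34178) = (2*152/179 + 26)*48531 = (2*152*(1/179) + 26)*48531 = (304/179 + 26)*48531 = (4958/179)*48531 = 240616698/179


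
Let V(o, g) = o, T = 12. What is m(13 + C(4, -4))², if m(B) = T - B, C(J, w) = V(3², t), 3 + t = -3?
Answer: 100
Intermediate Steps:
t = -6 (t = -3 - 3 = -6)
C(J, w) = 9 (C(J, w) = 3² = 9)
m(B) = 12 - B
m(13 + C(4, -4))² = (12 - (13 + 9))² = (12 - 1*22)² = (12 - 22)² = (-10)² = 100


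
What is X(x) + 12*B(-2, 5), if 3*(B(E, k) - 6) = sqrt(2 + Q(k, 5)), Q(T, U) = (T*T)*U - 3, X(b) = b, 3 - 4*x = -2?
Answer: 293/4 + 8*sqrt(31) ≈ 117.79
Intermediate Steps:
x = 5/4 (x = 3/4 - 1/4*(-2) = 3/4 + 1/2 = 5/4 ≈ 1.2500)
Q(T, U) = -3 + U*T**2 (Q(T, U) = T**2*U - 3 = U*T**2 - 3 = -3 + U*T**2)
B(E, k) = 6 + sqrt(-1 + 5*k**2)/3 (B(E, k) = 6 + sqrt(2 + (-3 + 5*k**2))/3 = 6 + sqrt(-1 + 5*k**2)/3)
X(x) + 12*B(-2, 5) = 5/4 + 12*(6 + sqrt(-1 + 5*5**2)/3) = 5/4 + 12*(6 + sqrt(-1 + 5*25)/3) = 5/4 + 12*(6 + sqrt(-1 + 125)/3) = 5/4 + 12*(6 + sqrt(124)/3) = 5/4 + 12*(6 + (2*sqrt(31))/3) = 5/4 + 12*(6 + 2*sqrt(31)/3) = 5/4 + (72 + 8*sqrt(31)) = 293/4 + 8*sqrt(31)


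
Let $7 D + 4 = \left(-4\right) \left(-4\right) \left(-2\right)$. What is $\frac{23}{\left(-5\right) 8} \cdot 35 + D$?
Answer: $- \frac{1415}{56} \approx -25.268$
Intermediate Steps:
$D = - \frac{36}{7}$ ($D = - \frac{4}{7} + \frac{\left(-4\right) \left(-4\right) \left(-2\right)}{7} = - \frac{4}{7} + \frac{16 \left(-2\right)}{7} = - \frac{4}{7} + \frac{1}{7} \left(-32\right) = - \frac{4}{7} - \frac{32}{7} = - \frac{36}{7} \approx -5.1429$)
$\frac{23}{\left(-5\right) 8} \cdot 35 + D = \frac{23}{\left(-5\right) 8} \cdot 35 - \frac{36}{7} = \frac{23}{-40} \cdot 35 - \frac{36}{7} = 23 \left(- \frac{1}{40}\right) 35 - \frac{36}{7} = \left(- \frac{23}{40}\right) 35 - \frac{36}{7} = - \frac{161}{8} - \frac{36}{7} = - \frac{1415}{56}$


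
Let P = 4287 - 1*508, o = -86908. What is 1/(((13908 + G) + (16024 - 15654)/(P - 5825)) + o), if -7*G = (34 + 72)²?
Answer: -7161/534248723 ≈ -1.3404e-5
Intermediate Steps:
P = 3779 (P = 4287 - 508 = 3779)
G = -11236/7 (G = -(34 + 72)²/7 = -⅐*106² = -⅐*11236 = -11236/7 ≈ -1605.1)
1/(((13908 + G) + (16024 - 15654)/(P - 5825)) + o) = 1/(((13908 - 11236/7) + (16024 - 15654)/(3779 - 5825)) - 86908) = 1/((86120/7 + 370/(-2046)) - 86908) = 1/((86120/7 + 370*(-1/2046)) - 86908) = 1/((86120/7 - 185/1023) - 86908) = 1/(88099465/7161 - 86908) = 1/(-534248723/7161) = -7161/534248723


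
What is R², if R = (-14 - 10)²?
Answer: 331776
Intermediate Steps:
R = 576 (R = (-24)² = 576)
R² = 576² = 331776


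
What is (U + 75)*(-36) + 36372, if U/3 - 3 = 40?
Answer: 29028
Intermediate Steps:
U = 129 (U = 9 + 3*40 = 9 + 120 = 129)
(U + 75)*(-36) + 36372 = (129 + 75)*(-36) + 36372 = 204*(-36) + 36372 = -7344 + 36372 = 29028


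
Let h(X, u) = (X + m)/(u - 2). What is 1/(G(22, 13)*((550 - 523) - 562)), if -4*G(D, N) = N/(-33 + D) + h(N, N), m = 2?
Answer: 22/535 ≈ 0.041121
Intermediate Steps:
h(X, u) = (2 + X)/(-2 + u) (h(X, u) = (X + 2)/(u - 2) = (2 + X)/(-2 + u))
G(D, N) = -N/(4*(-33 + D)) - (2 + N)/(4*(-2 + N)) (G(D, N) = -(N/(-33 + D) + (2 + N)/(-2 + N))/4 = -N/(4*(-33 + D)) - (2 + N)/(4*(-2 + N)))
1/(G(22, 13)*((550 - 523) - 562)) = 1/(((66 + 33*13 - 1*22*(2 + 13) - 1*13*(-2 + 13))/(4*(-33 + 22)*(-2 + 13)))*((550 - 523) - 562)) = 1/(((1/4)*(66 + 429 - 1*22*15 - 1*13*11)/(-11*11))*(27 - 562)) = 1/(((1/4)*(-1/11)*(1/11)*(66 + 429 - 330 - 143))*(-535)) = 1/(((1/4)*(-1/11)*(1/11)*22)*(-535)) = 1/(-1/22*(-535)) = 1/(535/22) = 22/535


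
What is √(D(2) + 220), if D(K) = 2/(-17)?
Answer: √63546/17 ≈ 14.828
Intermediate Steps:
D(K) = -2/17 (D(K) = 2*(-1/17) = -2/17)
√(D(2) + 220) = √(-2/17 + 220) = √(3738/17) = √63546/17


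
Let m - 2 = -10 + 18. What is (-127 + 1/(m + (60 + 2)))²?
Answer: 83594449/5184 ≈ 16125.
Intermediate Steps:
m = 10 (m = 2 + (-10 + 18) = 2 + 8 = 10)
(-127 + 1/(m + (60 + 2)))² = (-127 + 1/(10 + (60 + 2)))² = (-127 + 1/(10 + 62))² = (-127 + 1/72)² = (-9143/72)² = 83594449/5184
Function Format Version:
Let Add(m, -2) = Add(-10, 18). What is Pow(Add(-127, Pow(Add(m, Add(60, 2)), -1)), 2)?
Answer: Rational(83594449, 5184) ≈ 16125.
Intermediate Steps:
m = 10 (m = Add(2, Add(-10, 18)) = Add(2, 8) = 10)
Pow(Add(-127, Pow(Add(m, Add(60, 2)), -1)), 2) = Pow(Add(-127, Pow(Add(10, Add(60, 2)), -1)), 2) = Pow(Add(-127, Pow(Add(10, 62), -1)), 2) = Pow(Add(-127, Pow(72, -1)), 2) = Pow(Add(-127, Rational(1, 72)), 2) = Pow(Rational(-9143, 72), 2) = Rational(83594449, 5184)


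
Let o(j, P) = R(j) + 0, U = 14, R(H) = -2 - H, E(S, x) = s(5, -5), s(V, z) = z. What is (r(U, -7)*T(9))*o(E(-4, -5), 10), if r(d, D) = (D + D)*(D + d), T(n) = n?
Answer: -2646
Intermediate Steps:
E(S, x) = -5
o(j, P) = -2 - j (o(j, P) = (-2 - j) + 0 = -2 - j)
r(d, D) = 2*D*(D + d) (r(d, D) = (2*D)*(D + d) = 2*D*(D + d))
(r(U, -7)*T(9))*o(E(-4, -5), 10) = ((2*(-7)*(-7 + 14))*9)*(-2 - 1*(-5)) = ((2*(-7)*7)*9)*(-2 + 5) = -98*9*3 = -882*3 = -2646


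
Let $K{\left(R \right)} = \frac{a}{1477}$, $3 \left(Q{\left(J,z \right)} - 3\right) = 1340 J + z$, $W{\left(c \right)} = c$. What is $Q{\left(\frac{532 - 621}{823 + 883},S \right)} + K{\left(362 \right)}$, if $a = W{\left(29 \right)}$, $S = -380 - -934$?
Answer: $\frac{207104568}{1259881} \approx 164.38$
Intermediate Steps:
$S = 554$ ($S = -380 + 934 = 554$)
$Q{\left(J,z \right)} = 3 + \frac{z}{3} + \frac{1340 J}{3}$ ($Q{\left(J,z \right)} = 3 + \frac{1340 J + z}{3} = 3 + \frac{z + 1340 J}{3} = 3 + \left(\frac{z}{3} + \frac{1340 J}{3}\right) = 3 + \frac{z}{3} + \frac{1340 J}{3}$)
$a = 29$
$K{\left(R \right)} = \frac{29}{1477}$
$Q{\left(\frac{532 - 621}{823 + 883},S \right)} + K{\left(362 \right)} = \left(3 + \frac{1}{3} \cdot 554 + \frac{1340 \frac{532 - 621}{823 + 883}}{3}\right) + \frac{29}{1477} = \left(3 + \frac{554}{3} + \frac{1340 \left(- \frac{89}{1706}\right)}{3}\right) + \frac{29}{1477} = \left(3 + \frac{554}{3} + \frac{1340 \left(\left(-89\right) \frac{1}{1706}\right)}{3}\right) + \frac{29}{1477} = \left(3 + \frac{554}{3} + \frac{1340}{3} \left(- \frac{89}{1706}\right)\right) + \frac{29}{1477} = \left(3 + \frac{554}{3} - \frac{59630}{2559}\right) + \frac{29}{1477} = \frac{140203}{853} + \frac{29}{1477} = \frac{207104568}{1259881}$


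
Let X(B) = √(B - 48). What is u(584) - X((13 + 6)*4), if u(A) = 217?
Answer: 217 - 2*√7 ≈ 211.71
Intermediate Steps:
X(B) = √(-48 + B)
u(584) - X((13 + 6)*4) = 217 - √(-48 + (13 + 6)*4) = 217 - √(-48 + 19*4) = 217 - √(-48 + 76) = 217 - √28 = 217 - 2*√7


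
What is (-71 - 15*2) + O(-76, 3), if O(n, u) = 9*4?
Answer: -65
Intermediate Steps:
O(n, u) = 36
(-71 - 15*2) + O(-76, 3) = (-71 - 15*2) + 36 = (-71 - 30) + 36 = -101 + 36 = -65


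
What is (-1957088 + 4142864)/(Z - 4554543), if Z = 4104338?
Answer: -2185776/450205 ≈ -4.8551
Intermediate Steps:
(-1957088 + 4142864)/(Z - 4554543) = (-1957088 + 4142864)/(4104338 - 4554543) = 2185776/(-450205) = 2185776*(-1/450205) = -2185776/450205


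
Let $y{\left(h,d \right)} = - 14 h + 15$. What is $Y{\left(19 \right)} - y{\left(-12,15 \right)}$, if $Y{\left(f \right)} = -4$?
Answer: $-187$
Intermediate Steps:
$y{\left(h,d \right)} = 15 - 14 h$
$Y{\left(19 \right)} - y{\left(-12,15 \right)} = -4 - \left(15 - -168\right) = -4 - \left(15 + 168\right) = -4 - 183 = -187$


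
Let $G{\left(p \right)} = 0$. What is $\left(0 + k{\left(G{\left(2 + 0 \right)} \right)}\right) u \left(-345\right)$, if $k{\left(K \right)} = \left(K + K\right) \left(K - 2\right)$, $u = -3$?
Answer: $0$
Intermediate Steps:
$k{\left(K \right)} = 2 K \left(-2 + K\right)$
$\left(0 + k{\left(G{\left(2 + 0 \right)} \right)}\right) u \left(-345\right) = \left(0 + 2 \cdot 0 \left(-2 + 0\right)\right) \left(-3\right) \left(-345\right) = \left(0 + 2 \cdot 0 \left(-2\right)\right) \left(-3\right) \left(-345\right) = \left(0 + 0\right) \left(-3\right) \left(-345\right) = 0 \left(-3\right) \left(-345\right) = 0 \left(-345\right) = 0$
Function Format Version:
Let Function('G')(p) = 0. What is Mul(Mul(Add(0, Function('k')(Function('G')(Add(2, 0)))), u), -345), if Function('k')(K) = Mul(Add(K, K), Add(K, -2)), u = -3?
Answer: 0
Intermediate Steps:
Function('k')(K) = Mul(2, K, Add(-2, K)) (Function('k')(K) = Mul(Mul(2, K), Add(-2, K)) = Mul(2, K, Add(-2, K)))
Mul(Mul(Add(0, Function('k')(Function('G')(Add(2, 0)))), u), -345) = Mul(Mul(Add(0, Mul(2, 0, Add(-2, 0))), -3), -345) = Mul(Mul(Add(0, Mul(2, 0, -2)), -3), -345) = Mul(Mul(Add(0, 0), -3), -345) = Mul(Mul(0, -3), -345) = Mul(0, -345) = 0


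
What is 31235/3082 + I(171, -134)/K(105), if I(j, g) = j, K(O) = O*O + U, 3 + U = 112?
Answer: 4582862/451513 ≈ 10.150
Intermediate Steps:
U = 109 (U = -3 + 112 = 109)
K(O) = 109 + O² (K(O) = O*O + 109 = O² + 109 = 109 + O²)
31235/3082 + I(171, -134)/K(105) = 31235/3082 + 171/(109 + 105²) = 31235*(1/3082) + 171/(109 + 11025) = 31235/3082 + 171/11134 = 31235/3082 + 171*(1/11134) = 31235/3082 + 9/586 = 4582862/451513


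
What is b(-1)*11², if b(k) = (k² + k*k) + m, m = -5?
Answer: -363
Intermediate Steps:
b(k) = -5 + 2*k² (b(k) = (k² + k*k) - 5 = (k² + k²) - 5 = 2*k² - 5 = -5 + 2*k²)
b(-1)*11² = (-5 + 2*(-1)²)*11² = (-5 + 2*1)*121 = (-5 + 2)*121 = -3*121 = -363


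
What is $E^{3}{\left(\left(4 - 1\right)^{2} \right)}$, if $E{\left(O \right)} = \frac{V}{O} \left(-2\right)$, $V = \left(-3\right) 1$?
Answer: $\frac{8}{27} \approx 0.2963$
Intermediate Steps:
$V = -3$
$E{\left(O \right)} = \frac{6}{O}$ ($E{\left(O \right)} = - \frac{3}{O} \left(-2\right) = \frac{6}{O}$)
$E^{3}{\left(\left(4 - 1\right)^{2} \right)} = \left(\frac{6}{\left(4 - 1\right)^{2}}\right)^{3} = \left(\frac{6}{3^{2}}\right)^{3} = \left(\frac{6}{9}\right)^{3} = \left(6 \cdot \frac{1}{9}\right)^{3} = \left(\frac{2}{3}\right)^{3} = \frac{8}{27}$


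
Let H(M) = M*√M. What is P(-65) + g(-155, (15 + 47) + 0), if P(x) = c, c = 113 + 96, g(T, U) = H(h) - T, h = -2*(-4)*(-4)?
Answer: 364 - 128*I*√2 ≈ 364.0 - 181.02*I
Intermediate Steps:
h = -32 (h = 8*(-4) = -32)
H(M) = M^(3/2)
g(T, U) = -T - 128*I*√2 (g(T, U) = (-32)^(3/2) - T = -128*I*√2 - T = -T - 128*I*√2)
c = 209
P(x) = 209
P(-65) + g(-155, (15 + 47) + 0) = 209 + (-1*(-155) - 128*I*√2) = 209 + (155 - 128*I*√2) = 364 - 128*I*√2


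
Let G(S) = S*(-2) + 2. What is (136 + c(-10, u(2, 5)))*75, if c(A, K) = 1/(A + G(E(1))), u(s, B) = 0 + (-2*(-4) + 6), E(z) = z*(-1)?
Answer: 20375/2 ≈ 10188.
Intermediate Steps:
E(z) = -z
u(s, B) = 14 (u(s, B) = 0 + (8 + 6) = 0 + 14 = 14)
G(S) = 2 - 2*S (G(S) = -2*S + 2 = 2 - 2*S)
c(A, K) = 1/(4 + A) (c(A, K) = 1/(A + (2 - (-2))) = 1/(A + (2 - 2*(-1))) = 1/(A + (2 + 2)) = 1/(A + 4) = 1/(4 + A))
(136 + c(-10, u(2, 5)))*75 = (136 + 1/(4 - 10))*75 = (136 + 1/(-6))*75 = (136 - 1/6)*75 = (815/6)*75 = 20375/2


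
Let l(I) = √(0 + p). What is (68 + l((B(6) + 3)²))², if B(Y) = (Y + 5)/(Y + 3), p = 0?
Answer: 4624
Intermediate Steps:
B(Y) = (5 + Y)/(3 + Y)
l(I) = 0 (l(I) = √(0 + 0) = √0 = 0)
(68 + l((B(6) + 3)²))² = (68 + 0)² = 68² = 4624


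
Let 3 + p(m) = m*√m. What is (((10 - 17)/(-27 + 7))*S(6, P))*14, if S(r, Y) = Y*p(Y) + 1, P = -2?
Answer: 343/10 + 98*I*√2/5 ≈ 34.3 + 27.719*I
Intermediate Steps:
p(m) = -3 + m^(3/2) (p(m) = -3 + m*√m = -3 + m^(3/2))
S(r, Y) = 1 + Y*(-3 + Y^(3/2)) (S(r, Y) = Y*(-3 + Y^(3/2)) + 1 = 1 + Y*(-3 + Y^(3/2)))
(((10 - 17)/(-27 + 7))*S(6, P))*14 = (((10 - 17)/(-27 + 7))*(1 - 2*(-3 + (-2)^(3/2))))*14 = ((-7/(-20))*(1 - 2*(-3 - 2*I*√2)))*14 = ((-7*(-1/20))*(1 + (6 + 4*I*√2)))*14 = (7*(7 + 4*I*√2)/20)*14 = (49/20 + 7*I*√2/5)*14 = 343/10 + 98*I*√2/5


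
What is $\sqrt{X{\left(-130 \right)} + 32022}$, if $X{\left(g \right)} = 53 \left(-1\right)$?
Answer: $\sqrt{31969} \approx 178.8$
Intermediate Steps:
$X{\left(g \right)} = -53$
$\sqrt{X{\left(-130 \right)} + 32022} = \sqrt{-53 + 32022} = \sqrt{31969}$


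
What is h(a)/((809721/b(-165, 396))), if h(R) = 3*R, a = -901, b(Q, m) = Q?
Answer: 4505/8179 ≈ 0.55080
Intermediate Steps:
h(a)/((809721/b(-165, 396))) = (3*(-901))/((809721/(-165))) = -2703/(809721*(-1/165)) = -2703/(-24537/5) = -2703*(-5/24537) = 4505/8179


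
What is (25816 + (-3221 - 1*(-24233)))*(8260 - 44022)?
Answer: -1674662936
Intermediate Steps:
(25816 + (-3221 - 1*(-24233)))*(8260 - 44022) = (25816 + (-3221 + 24233))*(-35762) = (25816 + 21012)*(-35762) = 46828*(-35762) = -1674662936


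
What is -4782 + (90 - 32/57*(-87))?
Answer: -88220/19 ≈ -4643.2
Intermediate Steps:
-4782 + (90 - 32/57*(-87)) = -4782 + (90 + 928/19) = -4782 + 2638/19 = -88220/19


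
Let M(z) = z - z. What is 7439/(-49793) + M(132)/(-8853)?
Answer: -7439/49793 ≈ -0.14940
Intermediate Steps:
M(z) = 0
7439/(-49793) + M(132)/(-8853) = 7439/(-49793) + 0/(-8853) = 7439*(-1/49793) + 0*(-1/8853) = -7439/49793 + 0 = -7439/49793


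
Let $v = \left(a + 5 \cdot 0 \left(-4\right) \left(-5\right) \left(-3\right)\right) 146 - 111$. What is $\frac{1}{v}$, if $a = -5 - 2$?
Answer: $- \frac{1}{1133} \approx -0.00088261$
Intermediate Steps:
$a = -7$ ($a = -5 - 2 = -7$)
$v = -1133$ ($v = \left(-7 + 5 \cdot 0 \left(-4\right) \left(-5\right) \left(-3\right)\right) 146 - 111 = \left(-7 + 0 \cdot 20 \left(-3\right)\right) 146 - 111 = \left(-7 + 0 \left(-60\right)\right) 146 - 111 = \left(-7 + 0\right) 146 - 111 = \left(-7\right) 146 - 111 = -1022 - 111 = -1133$)
$\frac{1}{v} = \frac{1}{-1133} = - \frac{1}{1133}$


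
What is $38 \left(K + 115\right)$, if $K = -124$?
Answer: $-342$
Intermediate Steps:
$38 \left(K + 115\right) = 38 \left(-124 + 115\right) = 38 \left(-9\right) = -342$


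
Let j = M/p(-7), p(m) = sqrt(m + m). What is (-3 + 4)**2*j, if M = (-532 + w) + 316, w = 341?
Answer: -125*I*sqrt(14)/14 ≈ -33.408*I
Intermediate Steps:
p(m) = sqrt(2)*sqrt(m) (p(m) = sqrt(2*m) = sqrt(2)*sqrt(m))
M = 125 (M = (-532 + 341) + 316 = -191 + 316 = 125)
j = -125*I*sqrt(14)/14 (j = 125/((sqrt(2)*sqrt(-7))) = 125/((sqrt(2)*(I*sqrt(7)))) = 125/((I*sqrt(14))) = 125*(-I*sqrt(14)/14) = -125*I*sqrt(14)/14 ≈ -33.408*I)
(-3 + 4)**2*j = (-3 + 4)**2*(-125*I*sqrt(14)/14) = 1**2*(-125*I*sqrt(14)/14) = 1*(-125*I*sqrt(14)/14) = -125*I*sqrt(14)/14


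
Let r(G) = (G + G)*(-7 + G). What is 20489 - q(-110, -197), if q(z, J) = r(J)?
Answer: -59887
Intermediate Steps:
r(G) = 2*G*(-7 + G) (r(G) = (2*G)*(-7 + G) = 2*G*(-7 + G))
q(z, J) = 2*J*(-7 + J)
20489 - q(-110, -197) = 20489 - 2*(-197)*(-7 - 197) = 20489 - 2*(-197)*(-204) = 20489 - 1*80376 = 20489 - 80376 = -59887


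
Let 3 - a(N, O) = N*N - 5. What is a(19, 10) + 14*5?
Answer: -283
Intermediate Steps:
a(N, O) = 8 - N² (a(N, O) = 3 - (N*N - 5) = 3 - (N² - 5) = 3 - (-5 + N²) = 3 + (5 - N²) = 8 - N²)
a(19, 10) + 14*5 = (8 - 1*19²) + 14*5 = (8 - 1*361) + 70 = (8 - 361) + 70 = -353 + 70 = -283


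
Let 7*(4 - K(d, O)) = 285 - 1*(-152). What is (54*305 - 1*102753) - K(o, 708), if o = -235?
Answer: -603572/7 ≈ -86225.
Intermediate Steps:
K(d, O) = -409/7 (K(d, O) = 4 - (285 - 1*(-152))/7 = 4 - (285 + 152)/7 = 4 - ⅐*437 = 4 - 437/7 = -409/7)
(54*305 - 1*102753) - K(o, 708) = (54*305 - 1*102753) - 1*(-409/7) = (16470 - 102753) + 409/7 = -86283 + 409/7 = -603572/7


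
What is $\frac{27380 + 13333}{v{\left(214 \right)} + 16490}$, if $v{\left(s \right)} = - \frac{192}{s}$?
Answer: $\frac{4356291}{1764334} \approx 2.4691$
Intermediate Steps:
$\frac{27380 + 13333}{v{\left(214 \right)} + 16490} = \frac{27380 + 13333}{- \frac{192}{214} + 16490} = \frac{40713}{\left(-192\right) \frac{1}{214} + 16490} = \frac{40713}{- \frac{96}{107} + 16490} = \frac{40713}{\frac{1764334}{107}} = 40713 \cdot \frac{107}{1764334} = \frac{4356291}{1764334}$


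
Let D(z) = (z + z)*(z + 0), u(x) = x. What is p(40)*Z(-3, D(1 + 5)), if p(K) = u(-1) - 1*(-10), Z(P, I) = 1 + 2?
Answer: 27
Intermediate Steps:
D(z) = 2*z² (D(z) = (2*z)*z = 2*z²)
Z(P, I) = 3
p(K) = 9 (p(K) = -1 - 1*(-10) = -1 + 10 = 9)
p(40)*Z(-3, D(1 + 5)) = 9*3 = 27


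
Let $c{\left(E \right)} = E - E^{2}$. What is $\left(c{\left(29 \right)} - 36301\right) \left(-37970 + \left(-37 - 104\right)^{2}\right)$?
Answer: $671337057$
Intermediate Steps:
$\left(c{\left(29 \right)} - 36301\right) \left(-37970 + \left(-37 - 104\right)^{2}\right) = \left(29 \left(1 - 29\right) - 36301\right) \left(-37970 + \left(-37 - 104\right)^{2}\right) = \left(29 \left(1 - 29\right) - 36301\right) \left(-37970 + \left(-141\right)^{2}\right) = \left(29 \left(-28\right) - 36301\right) \left(-37970 + 19881\right) = \left(-812 - 36301\right) \left(-18089\right) = \left(-37113\right) \left(-18089\right) = 671337057$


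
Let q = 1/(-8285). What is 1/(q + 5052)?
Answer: 8285/41855819 ≈ 0.00019794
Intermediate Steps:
q = -1/8285 ≈ -0.00012070
1/(q + 5052) = 1/(-1/8285 + 5052) = 1/(41855819/8285) = 8285/41855819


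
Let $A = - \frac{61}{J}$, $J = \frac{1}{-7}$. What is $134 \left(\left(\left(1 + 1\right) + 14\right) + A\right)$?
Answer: $59362$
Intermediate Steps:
$J = - \frac{1}{7} \approx -0.14286$
$A = 427$ ($A = - \frac{61}{- \frac{1}{7}} = \left(-61\right) \left(-7\right) = 427$)
$134 \left(\left(\left(1 + 1\right) + 14\right) + A\right) = 134 \left(\left(\left(1 + 1\right) + 14\right) + 427\right) = 134 \left(\left(2 + 14\right) + 427\right) = 134 \left(16 + 427\right) = 134 \cdot 443 = 59362$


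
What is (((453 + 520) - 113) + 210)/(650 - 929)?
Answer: -1070/279 ≈ -3.8351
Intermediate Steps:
(((453 + 520) - 113) + 210)/(650 - 929) = ((973 - 113) + 210)/(-279) = -(860 + 210)/279 = -1/279*1070 = -1070/279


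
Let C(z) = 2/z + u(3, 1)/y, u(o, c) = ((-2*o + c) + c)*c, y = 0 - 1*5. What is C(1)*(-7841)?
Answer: -109774/5 ≈ -21955.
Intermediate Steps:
y = -5 (y = 0 - 5 = -5)
u(o, c) = c*(-2*o + 2*c) (u(o, c) = ((c - 2*o) + c)*c = (-2*o + 2*c)*c = c*(-2*o + 2*c))
C(z) = 4/5 + 2/z (C(z) = 2/z + (2*1*(1 - 1*3))/(-5) = 2/z + (2*1*(1 - 3))*(-1/5) = 2/z + (2*1*(-2))*(-1/5) = 2/z - 4*(-1/5) = 2/z + 4/5 = 4/5 + 2/z)
C(1)*(-7841) = (4/5 + 2/1)*(-7841) = (4/5 + 2*1)*(-7841) = (4/5 + 2)*(-7841) = (14/5)*(-7841) = -109774/5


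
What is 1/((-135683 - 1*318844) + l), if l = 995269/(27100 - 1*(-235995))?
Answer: -263095/119582785796 ≈ -2.2001e-6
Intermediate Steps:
l = 995269/263095 (l = 995269/(27100 + 235995) = 995269/263095 ≈ 3.7829)
1/((-135683 - 1*318844) + l) = 1/((-135683 - 1*318844) + 995269/263095) = 1/((-135683 - 318844) + 995269/263095) = 1/(-454527 + 995269/263095) = 1/(-119582785796/263095) = -263095/119582785796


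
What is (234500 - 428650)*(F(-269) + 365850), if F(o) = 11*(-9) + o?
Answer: -70958330300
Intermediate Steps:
F(o) = -99 + o
(234500 - 428650)*(F(-269) + 365850) = (234500 - 428650)*((-99 - 269) + 365850) = -194150*(-368 + 365850) = -194150*365482 = -70958330300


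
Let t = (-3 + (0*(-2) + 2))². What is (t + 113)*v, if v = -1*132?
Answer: -15048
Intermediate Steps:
v = -132
t = 1 (t = (-3 + (0 + 2))² = (-3 + 2)² = (-1)² = 1)
(t + 113)*v = (1 + 113)*(-132) = 114*(-132) = -15048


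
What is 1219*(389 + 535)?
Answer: 1126356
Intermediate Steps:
1219*(389 + 535) = 1219*924 = 1126356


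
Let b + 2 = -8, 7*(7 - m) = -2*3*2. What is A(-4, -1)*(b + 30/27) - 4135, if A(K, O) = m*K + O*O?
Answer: -80515/21 ≈ -3834.0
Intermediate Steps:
m = 61/7 (m = 7 - (-2*3)*2/7 = 7 - (-6)*2/7 = 7 - ⅐*(-12) = 7 + 12/7 = 61/7 ≈ 8.7143)
b = -10 (b = -2 - 8 = -10)
A(K, O) = O² + 61*K/7 (A(K, O) = 61*K/7 + O*O = 61*K/7 + O² = O² + 61*K/7)
A(-4, -1)*(b + 30/27) - 4135 = ((-1)² + (61/7)*(-4))*(-10 + 30/27) - 4135 = (1 - 244/7)*(-10 + 30*(1/27)) - 4135 = -237*(-10 + 10/9)/7 - 4135 = -237/7*(-80/9) - 4135 = 6320/21 - 4135 = -80515/21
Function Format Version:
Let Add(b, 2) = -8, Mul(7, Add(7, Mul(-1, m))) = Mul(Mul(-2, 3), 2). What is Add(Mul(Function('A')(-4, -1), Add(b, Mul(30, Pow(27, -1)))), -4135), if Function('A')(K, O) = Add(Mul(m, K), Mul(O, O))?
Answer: Rational(-80515, 21) ≈ -3834.0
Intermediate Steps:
m = Rational(61, 7) (m = Add(7, Mul(Rational(-1, 7), Mul(Mul(-2, 3), 2))) = Add(7, Mul(Rational(-1, 7), Mul(-6, 2))) = Add(7, Mul(Rational(-1, 7), -12)) = Add(7, Rational(12, 7)) = Rational(61, 7) ≈ 8.7143)
b = -10 (b = Add(-2, -8) = -10)
Function('A')(K, O) = Add(Pow(O, 2), Mul(Rational(61, 7), K)) (Function('A')(K, O) = Add(Mul(Rational(61, 7), K), Mul(O, O)) = Add(Mul(Rational(61, 7), K), Pow(O, 2)) = Add(Pow(O, 2), Mul(Rational(61, 7), K)))
Add(Mul(Function('A')(-4, -1), Add(b, Mul(30, Pow(27, -1)))), -4135) = Add(Mul(Add(Pow(-1, 2), Mul(Rational(61, 7), -4)), Add(-10, Mul(30, Pow(27, -1)))), -4135) = Add(Mul(Add(1, Rational(-244, 7)), Add(-10, Mul(30, Rational(1, 27)))), -4135) = Add(Mul(Rational(-237, 7), Add(-10, Rational(10, 9))), -4135) = Add(Mul(Rational(-237, 7), Rational(-80, 9)), -4135) = Add(Rational(6320, 21), -4135) = Rational(-80515, 21)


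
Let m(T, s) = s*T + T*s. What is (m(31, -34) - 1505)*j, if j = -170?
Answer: 614210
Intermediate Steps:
m(T, s) = 2*T*s (m(T, s) = T*s + T*s = 2*T*s)
(m(31, -34) - 1505)*j = (2*31*(-34) - 1505)*(-170) = (-2108 - 1505)*(-170) = -3613*(-170) = 614210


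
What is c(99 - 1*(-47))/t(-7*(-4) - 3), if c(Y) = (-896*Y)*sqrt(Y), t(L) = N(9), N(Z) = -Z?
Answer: 130816*sqrt(146)/9 ≈ 1.7563e+5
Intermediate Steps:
t(L) = -9 (t(L) = -1*9 = -9)
c(Y) = -896*Y**(3/2)
c(99 - 1*(-47))/t(-7*(-4) - 3) = -896*(99 - 1*(-47))**(3/2)/(-9) = -896*(99 + 47)**(3/2)*(-1/9) = -130816*sqrt(146)*(-1/9) = 130816*sqrt(146)/9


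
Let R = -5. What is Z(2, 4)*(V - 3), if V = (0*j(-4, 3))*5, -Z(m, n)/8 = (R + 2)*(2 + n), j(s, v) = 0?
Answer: -432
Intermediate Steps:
Z(m, n) = 48 + 24*n (Z(m, n) = -8*(-5 + 2)*(2 + n) = -(-24)*(2 + n) = -8*(-6 - 3*n) = 48 + 24*n)
V = 0 (V = (0*0)*5 = 0*5 = 0)
Z(2, 4)*(V - 3) = (48 + 24*4)*(0 - 3) = (48 + 96)*(-3) = 144*(-3) = -432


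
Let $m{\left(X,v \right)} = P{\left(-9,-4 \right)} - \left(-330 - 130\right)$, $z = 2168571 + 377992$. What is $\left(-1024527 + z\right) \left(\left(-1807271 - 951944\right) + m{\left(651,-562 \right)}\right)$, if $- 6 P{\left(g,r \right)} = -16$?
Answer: $- \frac{12596761099252}{3} \approx -4.1989 \cdot 10^{12}$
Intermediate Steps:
$P{\left(g,r \right)} = \frac{8}{3}$ ($P{\left(g,r \right)} = \left(- \frac{1}{6}\right) \left(-16\right) = \frac{8}{3}$)
$z = 2546563$
$m{\left(X,v \right)} = \frac{1388}{3}$ ($m{\left(X,v \right)} = \frac{8}{3} - \left(-330 - 130\right) = \frac{8}{3} - -460 = \frac{8}{3} + 460 = \frac{1388}{3}$)
$\left(-1024527 + z\right) \left(\left(-1807271 - 951944\right) + m{\left(651,-562 \right)}\right) = \left(-1024527 + 2546563\right) \left(\left(-1807271 - 951944\right) + \frac{1388}{3}\right) = 1522036 \left(\left(-1807271 - 951944\right) + \frac{1388}{3}\right) = 1522036 \left(-2759215 + \frac{1388}{3}\right) = 1522036 \left(- \frac{8276257}{3}\right) = - \frac{12596761099252}{3}$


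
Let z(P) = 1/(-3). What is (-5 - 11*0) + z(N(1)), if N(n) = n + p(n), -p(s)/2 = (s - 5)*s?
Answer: -16/3 ≈ -5.3333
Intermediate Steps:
p(s) = -2*s*(-5 + s) (p(s) = -2*(s - 5)*s = -2*(-5 + s)*s = -2*s*(-5 + s))
N(n) = n + 2*n*(5 - n)
z(P) = -⅓
(-5 - 11*0) + z(N(1)) = (-5 - 11*0) - ⅓ = (-5 + 0) - ⅓ = -5 - ⅓ = -16/3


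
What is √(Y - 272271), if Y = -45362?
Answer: I*√317633 ≈ 563.59*I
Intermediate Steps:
√(Y - 272271) = √(-45362 - 272271) = √(-317633) = I*√317633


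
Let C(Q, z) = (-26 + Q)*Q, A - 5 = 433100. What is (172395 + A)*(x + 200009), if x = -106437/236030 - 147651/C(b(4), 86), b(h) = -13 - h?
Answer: 2087413474257296150/17253793 ≈ 1.2098e+11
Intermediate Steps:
A = 433105 (A = 5 + 433100 = 433105)
C(Q, z) = Q*(-26 + Q)
x = -34927870977/172537930 (x = -106437/236030 - 147651*1/((-26 + (-13 - 1*4))*(-13 - 1*4)) = -106437*1/236030 - 147651*1/((-26 + (-13 - 4))*(-13 - 4)) = -106437/236030 - 147651*(-1/(17*(-26 - 17))) = -106437/236030 - 147651/((-17*(-43))) = -106437/236030 - 147651/731 = -34927870977/172537930 ≈ -202.44)
(172395 + A)*(x + 200009) = (172395 + 433105)*(-34927870977/172537930 + 200009) = 605500*(34474210970393/172537930) = 2087413474257296150/17253793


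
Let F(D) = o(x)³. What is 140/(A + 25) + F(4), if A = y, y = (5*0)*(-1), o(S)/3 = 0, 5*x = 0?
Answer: 28/5 ≈ 5.6000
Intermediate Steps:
x = 0 (x = (⅕)*0 = 0)
o(S) = 0 (o(S) = 3*0 = 0)
y = 0 (y = 0*(-1) = 0)
A = 0
F(D) = 0 (F(D) = 0³ = 0)
140/(A + 25) + F(4) = 140/(0 + 25) + 0 = 140/25 + 0 = (1/25)*140 + 0 = 28/5 + 0 = 28/5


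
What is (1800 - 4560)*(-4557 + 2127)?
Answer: 6706800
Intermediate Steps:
(1800 - 4560)*(-4557 + 2127) = -2760*(-2430) = 6706800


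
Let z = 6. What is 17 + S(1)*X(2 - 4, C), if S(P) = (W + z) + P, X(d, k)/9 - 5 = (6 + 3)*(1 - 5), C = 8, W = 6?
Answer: -3610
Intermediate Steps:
X(d, k) = -279 (X(d, k) = 45 + 9*((6 + 3)*(1 - 5)) = 45 + 9*(9*(-4)) = 45 + 9*(-36) = 45 - 324 = -279)
S(P) = 12 + P (S(P) = (6 + 6) + P = 12 + P)
17 + S(1)*X(2 - 4, C) = 17 + (12 + 1)*(-279) = 17 + 13*(-279) = 17 - 3627 = -3610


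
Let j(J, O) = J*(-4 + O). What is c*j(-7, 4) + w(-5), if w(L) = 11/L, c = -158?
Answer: -11/5 ≈ -2.2000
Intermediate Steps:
c*j(-7, 4) + w(-5) = -(-1106)*(-4 + 4) + 11/(-5) = -(-1106)*0 + 11*(-⅕) = -158*0 - 11/5 = 0 - 11/5 = -11/5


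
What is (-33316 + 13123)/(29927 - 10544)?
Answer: -6731/6461 ≈ -1.0418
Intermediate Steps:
(-33316 + 13123)/(29927 - 10544) = -20193/19383 = -20193*1/19383 = -6731/6461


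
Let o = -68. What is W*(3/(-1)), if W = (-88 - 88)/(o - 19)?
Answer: -176/29 ≈ -6.0690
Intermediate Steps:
W = 176/87 (W = (-88 - 88)/(-68 - 19) = -176/(-87) = -176*(-1/87) = 176/87 ≈ 2.0230)
W*(3/(-1)) = 176*(3/(-1))/87 = 176*(3*(-1))/87 = (176/87)*(-3) = -176/29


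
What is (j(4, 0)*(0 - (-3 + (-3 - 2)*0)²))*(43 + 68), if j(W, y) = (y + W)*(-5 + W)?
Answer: 3996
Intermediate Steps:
j(W, y) = (-5 + W)*(W + y) (j(W, y) = (W + y)*(-5 + W) = (-5 + W)*(W + y))
(j(4, 0)*(0 - (-3 + (-3 - 2)*0)²))*(43 + 68) = ((4² - 5*4 - 5*0 + 4*0)*(0 - (-3 + (-3 - 2)*0)²))*(43 + 68) = ((16 - 20 + 0 + 0)*(0 - (-3 - 5*0)²))*111 = -4*(0 - (-3 + 0)²)*111 = -4*(0 - 1*(-3)²)*111 = -4*(0 - 1*9)*111 = -4*(0 - 9)*111 = -4*(-9)*111 = 36*111 = 3996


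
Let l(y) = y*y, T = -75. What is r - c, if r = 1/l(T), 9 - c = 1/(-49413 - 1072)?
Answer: -511151653/56795625 ≈ -8.9998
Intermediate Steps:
l(y) = y²
c = 454366/50485 (c = 9 - 1/(-49413 - 1072) = 9 - 1/(-50485) = 9 - 1*(-1/50485) = 9 + 1/50485 = 454366/50485 ≈ 9.0000)
r = 1/5625 (r = 1/((-75)²) = 1/5625 ≈ 0.00017778)
r - c = 1/5625 - 1*454366/50485 = 1/5625 - 454366/50485 = -511151653/56795625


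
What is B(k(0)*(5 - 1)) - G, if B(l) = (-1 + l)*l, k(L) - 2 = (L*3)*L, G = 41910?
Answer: -41854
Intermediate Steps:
k(L) = 2 + 3*L² (k(L) = 2 + (L*3)*L = 2 + (3*L)*L = 2 + 3*L²)
B(l) = l*(-1 + l)
B(k(0)*(5 - 1)) - G = ((2 + 3*0²)*(5 - 1))*(-1 + (2 + 3*0²)*(5 - 1)) - 1*41910 = ((2 + 3*0)*4)*(-1 + (2 + 3*0)*4) - 41910 = ((2 + 0)*4)*(-1 + (2 + 0)*4) - 41910 = (2*4)*(-1 + 2*4) - 41910 = 8*(-1 + 8) - 41910 = 8*7 - 41910 = 56 - 41910 = -41854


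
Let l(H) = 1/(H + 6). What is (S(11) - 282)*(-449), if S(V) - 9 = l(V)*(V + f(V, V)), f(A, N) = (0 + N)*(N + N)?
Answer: 1970212/17 ≈ 1.1589e+5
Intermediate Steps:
f(A, N) = 2*N² (f(A, N) = N*(2*N) = 2*N²)
l(H) = 1/(6 + H)
S(V) = 9 + (V + 2*V²)/(6 + V)
(S(11) - 282)*(-449) = (2*(27 + 11² + 5*11)/(6 + 11) - 282)*(-449) = (2*(27 + 121 + 55)/17 - 282)*(-449) = (2*(1/17)*203 - 282)*(-449) = (406/17 - 282)*(-449) = -4388/17*(-449) = 1970212/17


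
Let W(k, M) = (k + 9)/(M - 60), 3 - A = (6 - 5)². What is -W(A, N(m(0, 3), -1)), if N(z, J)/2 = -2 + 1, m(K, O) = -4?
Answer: 11/62 ≈ 0.17742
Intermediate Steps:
N(z, J) = -2 (N(z, J) = 2*(-2 + 1) = 2*(-1) = -2)
A = 2 (A = 3 - (6 - 5)² = 3 - 1*1² = 3 - 1*1 = 3 - 1 = 2)
W(k, M) = (9 + k)/(-60 + M)
-W(A, N(m(0, 3), -1)) = -(9 + 2)/(-60 - 2) = -11/(-62) = -(-1)*11/62 = -1*(-11/62) = 11/62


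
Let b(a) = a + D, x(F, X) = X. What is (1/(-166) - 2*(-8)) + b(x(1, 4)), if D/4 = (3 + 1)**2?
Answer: 13943/166 ≈ 83.994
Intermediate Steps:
D = 64 (D = 4*(3 + 1)**2 = 4*4**2 = 4*16 = 64)
b(a) = 64 + a (b(a) = a + 64 = 64 + a)
(1/(-166) - 2*(-8)) + b(x(1, 4)) = (1/(-166) - 2*(-8)) + (64 + 4) = (-1/166 + 16) + 68 = 2655/166 + 68 = 13943/166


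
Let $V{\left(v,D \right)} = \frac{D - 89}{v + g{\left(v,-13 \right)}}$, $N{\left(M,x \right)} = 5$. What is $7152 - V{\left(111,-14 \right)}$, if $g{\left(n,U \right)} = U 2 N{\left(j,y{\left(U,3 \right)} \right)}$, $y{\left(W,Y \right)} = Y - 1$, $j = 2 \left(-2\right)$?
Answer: $\frac{135785}{19} \approx 7146.6$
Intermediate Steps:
$j = -4$
$y{\left(W,Y \right)} = -1 + Y$ ($y{\left(W,Y \right)} = Y - 1 = -1 + Y$)
$g{\left(n,U \right)} = 10 U$ ($g{\left(n,U \right)} = U 2 \cdot 5 = 2 U 5 = 10 U$)
$V{\left(v,D \right)} = \frac{-89 + D}{-130 + v}$ ($V{\left(v,D \right)} = \frac{D - 89}{v + 10 \left(-13\right)} = \frac{-89 + D}{v - 130} = \frac{-89 + D}{-130 + v}$)
$7152 - V{\left(111,-14 \right)} = 7152 - \frac{-89 - 14}{-130 + 111} = 7152 - \frac{1}{-19} \left(-103\right) = 7152 - \left(- \frac{1}{19}\right) \left(-103\right) = 7152 - \frac{103}{19} = \frac{135785}{19}$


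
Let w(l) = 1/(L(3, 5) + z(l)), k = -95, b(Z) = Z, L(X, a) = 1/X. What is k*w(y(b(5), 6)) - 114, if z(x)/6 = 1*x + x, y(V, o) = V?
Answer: -20919/181 ≈ -115.57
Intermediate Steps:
z(x) = 12*x (z(x) = 6*(1*x + x) = 6*(x + x) = 6*(2*x) = 12*x)
w(l) = 1/(1/3 + 12*l)
k*w(y(b(5), 6)) - 114 = -285/(1 + 36*5) - 114 = -285/(1 + 180) - 114 = -285/181 - 114 = -20919/181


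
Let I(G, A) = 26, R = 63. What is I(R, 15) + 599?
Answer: 625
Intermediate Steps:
I(R, 15) + 599 = 26 + 599 = 625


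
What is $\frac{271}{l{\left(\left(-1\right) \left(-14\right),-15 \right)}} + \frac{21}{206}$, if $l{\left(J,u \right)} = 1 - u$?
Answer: $\frac{28081}{1648} \approx 17.039$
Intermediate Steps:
$\frac{271}{l{\left(\left(-1\right) \left(-14\right),-15 \right)}} + \frac{21}{206} = \frac{271}{1 - -15} + \frac{21}{206} = \frac{271}{1 + 15} + 21 \cdot \frac{1}{206} = \frac{271}{16} + \frac{21}{206} = \frac{28081}{1648}$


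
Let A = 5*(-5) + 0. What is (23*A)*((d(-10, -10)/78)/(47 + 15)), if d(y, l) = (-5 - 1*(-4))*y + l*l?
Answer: -31625/2418 ≈ -13.079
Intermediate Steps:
d(y, l) = l² - y (d(y, l) = (-5 + 4)*y + l² = -y + l² = l² - y)
A = -25 (A = -25 + 0 = -25)
(23*A)*((d(-10, -10)/78)/(47 + 15)) = (23*(-25))*((((-10)² - 1*(-10))/78)/(47 + 15)) = -575*(100 + 10)*(1/78)/62 = -575*110*(1/78)/62 = -31625/(39*62) = -575*55/2418 = -31625/2418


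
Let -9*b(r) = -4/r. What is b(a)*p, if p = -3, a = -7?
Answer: 4/21 ≈ 0.19048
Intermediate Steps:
b(r) = 4/(9*r) (b(r) = -(-4)/(9*r) = 4/(9*r))
b(a)*p = ((4/9)/(-7))*(-3) = ((4/9)*(-⅐))*(-3) = -4/63*(-3) = 4/21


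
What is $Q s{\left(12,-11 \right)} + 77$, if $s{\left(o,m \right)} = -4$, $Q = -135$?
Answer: $617$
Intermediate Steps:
$Q s{\left(12,-11 \right)} + 77 = \left(-135\right) \left(-4\right) + 77 = 540 + 77 = 617$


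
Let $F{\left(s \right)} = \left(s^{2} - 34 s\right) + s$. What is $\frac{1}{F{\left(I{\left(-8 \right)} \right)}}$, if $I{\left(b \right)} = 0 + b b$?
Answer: $\frac{1}{1984} \approx 0.00050403$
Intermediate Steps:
$I{\left(b \right)} = b^{2}$ ($I{\left(b \right)} = 0 + b^{2} = b^{2}$)
$F{\left(s \right)} = s^{2} - 33 s$
$\frac{1}{F{\left(I{\left(-8 \right)} \right)}} = \frac{1}{\left(-8\right)^{2} \left(-33 + \left(-8\right)^{2}\right)} = \frac{1}{64 \left(-33 + 64\right)} = \frac{1}{64 \cdot 31} = \frac{1}{1984}$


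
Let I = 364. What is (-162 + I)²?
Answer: 40804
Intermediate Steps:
(-162 + I)² = (-162 + 364)² = 202² = 40804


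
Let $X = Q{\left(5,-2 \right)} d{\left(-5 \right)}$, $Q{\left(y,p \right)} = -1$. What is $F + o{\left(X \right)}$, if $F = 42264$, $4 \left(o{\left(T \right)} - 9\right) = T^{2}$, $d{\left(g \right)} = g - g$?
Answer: $42273$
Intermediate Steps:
$d{\left(g \right)} = 0$
$X = 0$ ($X = \left(-1\right) 0 = 0$)
$o{\left(T \right)} = 9 + \frac{T^{2}}{4}$
$F + o{\left(X \right)} = 42264 + \left(9 + \frac{0^{2}}{4}\right) = 42264 + \left(9 + \frac{1}{4} \cdot 0\right) = 42264 + \left(9 + 0\right) = 42264 + 9 = 42273$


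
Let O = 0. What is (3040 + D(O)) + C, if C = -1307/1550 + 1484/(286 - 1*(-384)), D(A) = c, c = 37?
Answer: 319688901/103850 ≈ 3078.4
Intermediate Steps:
D(A) = 37
C = 142451/103850 (C = -1307*1/1550 + 1484/(286 + 384) = -1307/1550 + 1484/670 = -1307/1550 + 1484*(1/670) = -1307/1550 + 742/335 = 142451/103850 ≈ 1.3717)
(3040 + D(O)) + C = (3040 + 37) + 142451/103850 = 3077 + 142451/103850 = 319688901/103850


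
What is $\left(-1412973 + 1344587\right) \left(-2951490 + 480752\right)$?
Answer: $168963888868$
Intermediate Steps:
$\left(-1412973 + 1344587\right) \left(-2951490 + 480752\right) = \left(-68386\right) \left(-2470738\right) = 168963888868$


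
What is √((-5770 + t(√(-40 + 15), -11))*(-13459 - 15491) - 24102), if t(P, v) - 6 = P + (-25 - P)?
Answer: 2*√41891862 ≈ 12945.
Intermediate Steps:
t(P, v) = -19 (t(P, v) = 6 + (P + (-25 - P)) = 6 - 25 = -19)
√((-5770 + t(√(-40 + 15), -11))*(-13459 - 15491) - 24102) = √((-5770 - 19)*(-13459 - 15491) - 24102) = √(-5789*(-28950) - 24102) = √(167591550 - 24102) = √167567448 = 2*√41891862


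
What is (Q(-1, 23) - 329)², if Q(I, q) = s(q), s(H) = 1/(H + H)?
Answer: 229007689/2116 ≈ 1.0823e+5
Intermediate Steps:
s(H) = 1/(2*H)
Q(I, q) = 1/(2*q)
(Q(-1, 23) - 329)² = ((½)/23 - 329)² = ((½)*(1/23) - 329)² = (1/46 - 329)² = (-15133/46)² = 229007689/2116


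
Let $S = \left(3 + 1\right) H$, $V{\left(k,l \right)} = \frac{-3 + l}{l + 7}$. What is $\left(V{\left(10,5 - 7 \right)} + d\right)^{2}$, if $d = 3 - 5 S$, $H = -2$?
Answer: $1764$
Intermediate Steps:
$V{\left(k,l \right)} = \frac{-3 + l}{7 + l}$
$S = -8$ ($S = \left(3 + 1\right) \left(-2\right) = 4 \left(-2\right) = -8$)
$d = 43$ ($d = 3 - -40 = 3 + 40 = 43$)
$\left(V{\left(10,5 - 7 \right)} + d\right)^{2} = \left(\frac{-3 + \left(5 - 7\right)}{7 + \left(5 - 7\right)} + 43\right)^{2} = \left(\frac{-3 - 2}{7 - 2} + 43\right)^{2} = \left(\frac{1}{5} \left(-5\right) + 43\right)^{2} = \left(-1 + 43\right)^{2} = 42^{2} = 1764$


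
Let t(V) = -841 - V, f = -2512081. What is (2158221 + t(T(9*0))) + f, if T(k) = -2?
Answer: -354699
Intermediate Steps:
(2158221 + t(T(9*0))) + f = (2158221 + (-841 - 1*(-2))) - 2512081 = (2158221 + (-841 + 2)) - 2512081 = (2158221 - 839) - 2512081 = 2157382 - 2512081 = -354699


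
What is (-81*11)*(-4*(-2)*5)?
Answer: -35640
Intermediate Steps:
(-81*11)*(-4*(-2)*5) = -7128*5 = -891*40 = -35640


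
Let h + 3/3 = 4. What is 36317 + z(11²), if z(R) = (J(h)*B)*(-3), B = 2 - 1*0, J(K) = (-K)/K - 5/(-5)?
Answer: 36317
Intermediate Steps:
h = 3 (h = -1 + 4 = 3)
J(K) = 0 (J(K) = -1 - 5*(-⅕) = -1 + 1 = 0)
B = 2 (B = 2 + 0 = 2)
z(R) = 0 (z(R) = (0*2)*(-3) = 0*(-3) = 0)
36317 + z(11²) = 36317 + 0 = 36317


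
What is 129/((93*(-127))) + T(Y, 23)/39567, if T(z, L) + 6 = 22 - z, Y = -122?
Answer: -386025/51925093 ≈ -0.0074343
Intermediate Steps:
T(z, L) = 16 - z (T(z, L) = -6 + (22 - z) = 16 - z)
129/((93*(-127))) + T(Y, 23)/39567 = 129/((93*(-127))) + (16 - 1*(-122))/39567 = 129/(-11811) + (16 + 122)*(1/39567) = 129*(-1/11811) + 138*(1/39567) = -43/3937 + 46/13189 = -386025/51925093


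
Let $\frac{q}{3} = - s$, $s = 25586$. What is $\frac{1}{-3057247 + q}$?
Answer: $- \frac{1}{3134005} \approx -3.1908 \cdot 10^{-7}$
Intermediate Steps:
$q = -76758$ ($q = 3 \left(\left(-1\right) 25586\right) = 3 \left(-25586\right) = -76758$)
$\frac{1}{-3057247 + q} = \frac{1}{-3057247 - 76758} = \frac{1}{-3134005} = - \frac{1}{3134005}$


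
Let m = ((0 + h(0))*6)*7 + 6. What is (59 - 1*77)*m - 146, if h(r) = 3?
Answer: -2522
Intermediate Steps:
m = 132 (m = ((0 + 3)*6)*7 + 6 = (3*6)*7 + 6 = 18*7 + 6 = 126 + 6 = 132)
(59 - 1*77)*m - 146 = (59 - 1*77)*132 - 146 = (59 - 77)*132 - 146 = -18*132 - 146 = -2376 - 146 = -2522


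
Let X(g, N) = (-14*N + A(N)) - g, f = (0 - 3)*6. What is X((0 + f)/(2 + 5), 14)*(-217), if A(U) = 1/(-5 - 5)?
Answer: 419957/10 ≈ 41996.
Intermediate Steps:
A(U) = -⅒ (A(U) = 1/(-10) = -⅒)
f = -18 (f = -3*6 = -18)
X(g, N) = -⅒ - g - 14*N (X(g, N) = (-14*N - ⅒) - g = (-⅒ - 14*N) - g = -⅒ - g - 14*N)
X((0 + f)/(2 + 5), 14)*(-217) = (-⅒ - (0 - 18)/(2 + 5) - 14*14)*(-217) = (-⅒ - (-18)/7 - 196)*(-217) = (-⅒ - 1*(-18/7) - 196)*(-217) = (-⅒ + 18/7 - 196)*(-217) = -13547/70*(-217) = 419957/10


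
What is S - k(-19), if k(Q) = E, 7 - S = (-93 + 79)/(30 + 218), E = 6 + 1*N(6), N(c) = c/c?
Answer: 7/124 ≈ 0.056452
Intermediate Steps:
N(c) = 1
E = 7 (E = 6 + 1*1 = 6 + 1 = 7)
S = 875/124 (S = 7 - (-93 + 79)/(30 + 218) = 7 - (-14)/248 = 7 - 1*(-7/124) = 7 + 7/124 = 875/124 ≈ 7.0564)
k(Q) = 7
S - k(-19) = 875/124 - 1*7 = 875/124 - 7 = 7/124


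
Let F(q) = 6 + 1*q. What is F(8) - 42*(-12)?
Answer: 518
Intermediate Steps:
F(q) = 6 + q
F(8) - 42*(-12) = (6 + 8) - 42*(-12) = 14 + 504 = 518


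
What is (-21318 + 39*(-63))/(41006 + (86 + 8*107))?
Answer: -23775/41948 ≈ -0.56677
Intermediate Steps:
(-21318 + 39*(-63))/(41006 + (86 + 8*107)) = (-21318 - 2457)/(41006 + (86 + 856)) = -23775/(41006 + 942) = -23775/41948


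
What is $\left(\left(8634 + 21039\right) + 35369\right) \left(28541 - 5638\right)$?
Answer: $1489656926$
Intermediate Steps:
$\left(\left(8634 + 21039\right) + 35369\right) \left(28541 - 5638\right) = \left(29673 + 35369\right) 22903 = 65042 \cdot 22903 = 1489656926$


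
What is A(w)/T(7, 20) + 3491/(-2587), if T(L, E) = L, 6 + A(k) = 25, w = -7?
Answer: 24716/18109 ≈ 1.3648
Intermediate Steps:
A(k) = 19 (A(k) = -6 + 25 = 19)
A(w)/T(7, 20) + 3491/(-2587) = 19/7 + 3491/(-2587) = 19*(⅐) + 3491*(-1/2587) = 19/7 - 3491/2587 = 24716/18109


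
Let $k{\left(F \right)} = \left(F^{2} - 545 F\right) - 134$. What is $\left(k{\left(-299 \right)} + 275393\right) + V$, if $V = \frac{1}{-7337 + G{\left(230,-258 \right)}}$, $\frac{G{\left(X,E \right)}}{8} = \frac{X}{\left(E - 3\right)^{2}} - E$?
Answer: $\frac{189519409761574}{359200193} \approx 5.2762 \cdot 10^{5}$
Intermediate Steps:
$G{\left(X,E \right)} = - 8 E + \frac{8 X}{\left(-3 + E\right)^{2}}$ ($G{\left(X,E \right)} = 8 \left(\frac{X}{\left(E - 3\right)^{2}} - E\right) = 8 \left(\frac{X}{\left(-3 + E\right)^{2}} - E\right) = 8 \left(- E + \frac{X}{\left(-3 + E\right)^{2}}\right) = - 8 E + \frac{8 X}{\left(-3 + E\right)^{2}}$)
$k{\left(F \right)} = -134 + F^{2} - 545 F$
$V = - \frac{68121}{359200193}$ ($V = \frac{1}{-7337 + \left(\left(-8\right) \left(-258\right) + 8 \cdot 230 \frac{1}{\left(-3 - 258\right)^{2}}\right)} = \frac{1}{-7337 + \left(2064 + 8 \cdot 230 \cdot \frac{1}{68121}\right)} = \frac{1}{-7337 + \left(2064 + \frac{1840}{68121}\right)} = \frac{1}{-7337 + \frac{140603584}{68121}} = \frac{1}{- \frac{359200193}{68121}} = - \frac{68121}{359200193} \approx -0.00018965$)
$\left(k{\left(-299 \right)} + 275393\right) + V = \left(\left(-134 + \left(-299\right)^{2} - -162955\right) + 275393\right) - \frac{68121}{359200193} = \left(\left(-134 + 89401 + 162955\right) + 275393\right) - \frac{68121}{359200193} = \left(252222 + 275393\right) - \frac{68121}{359200193} = 527615 - \frac{68121}{359200193} = \frac{189519409761574}{359200193}$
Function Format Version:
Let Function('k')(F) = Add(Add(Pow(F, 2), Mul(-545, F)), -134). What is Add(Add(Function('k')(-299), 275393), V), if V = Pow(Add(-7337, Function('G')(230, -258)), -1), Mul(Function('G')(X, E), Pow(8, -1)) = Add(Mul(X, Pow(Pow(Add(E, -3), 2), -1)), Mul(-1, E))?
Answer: Rational(189519409761574, 359200193) ≈ 5.2762e+5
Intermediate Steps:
Function('G')(X, E) = Add(Mul(-8, E), Mul(8, X, Pow(Add(-3, E), -2))) (Function('G')(X, E) = Mul(8, Add(Mul(X, Pow(Pow(Add(E, -3), 2), -1)), Mul(-1, E))) = Mul(8, Add(Mul(X, Pow(Pow(Add(-3, E), 2), -1)), Mul(-1, E))) = Mul(8, Add(Mul(X, Pow(Add(-3, E), -2)), Mul(-1, E))) = Mul(8, Add(Mul(-1, E), Mul(X, Pow(Add(-3, E), -2)))) = Add(Mul(-8, E), Mul(8, X, Pow(Add(-3, E), -2))))
Function('k')(F) = Add(-134, Pow(F, 2), Mul(-545, F))
V = Rational(-68121, 359200193) (V = Pow(Add(-7337, Add(Mul(-8, -258), Mul(8, 230, Pow(Add(-3, -258), -2)))), -1) = Pow(Add(-7337, Add(2064, Mul(8, 230, Pow(-261, -2)))), -1) = Pow(Add(-7337, Add(2064, Mul(8, 230, Rational(1, 68121)))), -1) = Pow(Add(-7337, Add(2064, Rational(1840, 68121))), -1) = Pow(Add(-7337, Rational(140603584, 68121)), -1) = Pow(Rational(-359200193, 68121), -1) = Rational(-68121, 359200193) ≈ -0.00018965)
Add(Add(Function('k')(-299), 275393), V) = Add(Add(Add(-134, Pow(-299, 2), Mul(-545, -299)), 275393), Rational(-68121, 359200193)) = Add(Add(Add(-134, 89401, 162955), 275393), Rational(-68121, 359200193)) = Add(Add(252222, 275393), Rational(-68121, 359200193)) = Add(527615, Rational(-68121, 359200193)) = Rational(189519409761574, 359200193)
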